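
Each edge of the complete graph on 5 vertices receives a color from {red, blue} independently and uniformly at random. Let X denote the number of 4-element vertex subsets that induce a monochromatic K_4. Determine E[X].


Let X = Σ_S X_S over the C(5, 4) = 5 subsets S of size 4, where X_S = 1 if the K_4 on S is monochromatic.
For a fixed S, the K_4 on S has C(4, 2) = 6 edges. P[all 6 edges red] = (1/2)^6, and likewise for blue, so P[monochromatic] = 2·(1/2)^6 = 2^{1 − 6} = 1/32.
By linearity: E[X] = C(5, 4) · 2^{1 − 6} = 5 · 1/32 = 5/32.
Numerically: E[X] ≈ 0.156250.

E[X] = C(5,4)·2^(1−C(4,2)) = 5/32 ≈ 0.156250.


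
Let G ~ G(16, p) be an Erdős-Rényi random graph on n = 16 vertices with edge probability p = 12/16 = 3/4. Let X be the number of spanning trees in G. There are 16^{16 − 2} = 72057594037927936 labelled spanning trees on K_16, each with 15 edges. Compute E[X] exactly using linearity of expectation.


K_16 has 16^{16 − 2} = 72057594037927936 labelled spanning trees.
For each such spanning tree H, let X_H = 1 if all 15 edges of H are present in G. Then P[X_H = 1] = p^{15} = (3/4)^{15} = 14348907/1073741824.
By linearity of expectation: E[X] = Σ_H E[X_H] = 72057594037927936 · p^{15} = 72057594037927936 · 14348907/1073741824 = 962938848411648.
Numerically: E[X] ≈ 9.63e+14.

E[X] = 72057594037927936 · (3/4)^{15} = 962938848411648 ≈ 9.63e+14.


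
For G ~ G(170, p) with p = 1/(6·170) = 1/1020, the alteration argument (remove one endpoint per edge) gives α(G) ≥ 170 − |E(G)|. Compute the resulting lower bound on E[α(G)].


E[|E(G)|] = C(170, 2)·p = 14365 · (1/1020) = 169/12.
E[α(G)] ≥ n − E[|E(G)|] = 170 − 169/12 = 1871/12.
Numerically: ≈ 155.9167.
(This is only a lower bound; the true E[α(G)] may be larger.)

E[α(G)] ≥ 1871/12 ≈ 155.9167.


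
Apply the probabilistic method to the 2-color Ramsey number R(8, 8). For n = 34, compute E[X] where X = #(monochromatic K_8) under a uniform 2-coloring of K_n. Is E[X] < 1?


E[X] = C(34, 8) · 2^{1 − 28} = 18156204 · 2^{−27} = 18156204/134217728.
As a reduced fraction: E[X] = 4539051/33554432 ≈ 0.1352743.
Is E[X] < 1? YES.
Since E[X] < 1, there exists a 2-coloring of K_{34} with no monochromatic K_8; hence R(8, 8) > 34.

E[X] = 4539051/33554432 ≈ 0.1352743; E[X] < 1, so R(8, 8) > 34.


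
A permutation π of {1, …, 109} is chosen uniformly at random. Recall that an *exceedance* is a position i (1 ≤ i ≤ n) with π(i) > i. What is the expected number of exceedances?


Write X = Σ_{i=1}^{109} X_i, where X_i = 1_{π(i) > i}.
For each fixed i, π(i) is uniform over {1, …, 109} (marginal of a uniform permutation), so P[π(i) > i] = (n − i)/n. Summing: Σ_{i=1}^{109} (n − i)/n = (0 + 1 + … + 108)/109 = 109(109 − 1)/(2·109) = (109 − 1)/2.
Hence E[X] = Σ_{i=1}^{109} (109 − i)/109 = 54 ≈ 54.000.

E[X] = 54 = 54.000.


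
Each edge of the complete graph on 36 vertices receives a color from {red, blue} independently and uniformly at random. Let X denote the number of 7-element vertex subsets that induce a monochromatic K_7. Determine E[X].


Let X = Σ_S X_S over the C(36, 7) = 8347680 subsets S of size 7, where X_S = 1 if the K_7 on S is monochromatic.
For a fixed S, the K_7 on S has C(7, 2) = 21 edges. P[all 21 edges red] = (1/2)^21, and likewise for blue, so P[monochromatic] = 2·(1/2)^21 = 2^{1 − 21} = 1/1048576.
By linearity: E[X] = C(36, 7) · 2^{1 − 21} = 8347680 · 1/1048576 = 260865/32768.
Numerically: E[X] ≈ 7.9610.

E[X] = C(36,7)·2^(1−C(7,2)) = 260865/32768 ≈ 7.9610.


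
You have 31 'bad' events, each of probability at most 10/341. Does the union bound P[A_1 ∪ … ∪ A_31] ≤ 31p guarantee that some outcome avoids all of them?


Union bound: P[∪_{i=1}^{31} A_i] ≤ Σ_i P[A_i] ≤ 31·p = 31·(10/341) = 10/11.
Numerically: 10/11 ≈ 0.90909.
Is 10/11 < 1? YES.
Since P[∪ A_i] ≤ 10/11 < 1, the complement has P[∩ A_i^c] ≥ 1 − 10/11 = 1/11 > 0, so some outcome avoids every A_i.

31·p = 10/11 ≈ 0.90909; existence CERTIFIED by the union bound.


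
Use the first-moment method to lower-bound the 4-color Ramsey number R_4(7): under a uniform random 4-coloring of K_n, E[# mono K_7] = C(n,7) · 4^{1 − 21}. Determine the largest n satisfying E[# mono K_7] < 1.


We need C(n, 7) · 4^{1 − 21} < 1, i.e. C(n, 7) < 4^{21 − 1} = 1099511627776.
Check values of n near the boundary:
  n = 175: C(175, 7) = 883208107275; 883208107275 < 1099511627776? YES
  n = 176: C(176, 7) = 919790691600; 919790691600 < 1099511627776? YES
  n = 177: C(177, 7) = 957664425960; 957664425960 < 1099511627776? YES
  n = 178: C(178, 7) = 996867063280; 996867063280 < 1099511627776? YES
  n = 179: C(179, 7) = 1037437234460; 1037437234460 < 1099511627776? YES
  n = 180: C(180, 7) = 1079414463600; 1079414463600 < 1099511627776? YES
  n = 181: C(181, 7) = 1122839183400; 1122839183400 < 1099511627776? NO
  n = 182: C(182, 7) = 1167752750736; 1167752750736 < 1099511627776? NO
The largest n with C(n, 7) < 1099511627776 is n = 180 (where E[X] = 67463403975/68719476736 ≈ 0.982). Hence R_4(7) > 180, i.e. R_4(7) ≥ 181.

Largest n = 180; hence R_4(7) > 180.


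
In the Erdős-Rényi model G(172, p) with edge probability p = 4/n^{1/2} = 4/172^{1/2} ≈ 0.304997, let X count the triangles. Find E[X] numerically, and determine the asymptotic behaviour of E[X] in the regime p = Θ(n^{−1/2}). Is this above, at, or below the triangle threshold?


Number of potential triangles: C(172, 3) = 833340.
Each occurs with probability p³ ≈ (0.304997)³ ≈ 2.83718270e-02.
By linearity: E[X] = C(172, 3)·p³ ≈ 833340 · 2.83718270e-02 ≈ 23643.378344.
Since α = 1/2 < 1, p = c/n^{1/2} ≫ 1/n is above the triangle threshold p ~ 1/n. Asymptotically E[X] ~ (c³/6)·n^{3(1−α)} = (4³/6)·n^{1.5} → ∞; triangles are abundant w.h.p.

E[X] ≈ 23643.378344; in regime p = Θ(1/n^{1/2}) E[X] diverges (above the triangle threshold p ~ 1/n).


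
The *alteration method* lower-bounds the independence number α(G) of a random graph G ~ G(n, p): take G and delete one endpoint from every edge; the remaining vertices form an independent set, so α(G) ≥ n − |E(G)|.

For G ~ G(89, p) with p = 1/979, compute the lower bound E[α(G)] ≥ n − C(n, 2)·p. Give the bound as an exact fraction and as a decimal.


E[|E(G)|] = C(89, 2)·p = 3916 · (1/979) = 4.
E[α(G)] ≥ n − E[|E(G)|] = 89 − 4 = 85.
Numerically: ≈ 85.000000.
(This is only a lower bound; the true E[α(G)] may be larger.)

E[α(G)] ≥ 85 ≈ 85.000000.


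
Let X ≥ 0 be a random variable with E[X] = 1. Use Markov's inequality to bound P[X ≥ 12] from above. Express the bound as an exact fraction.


μ = E[X] = 1, a = 12.
Markov: P[X ≥ 12] ≤ μ/a = (1)/12 = 1/12.
Numerically: ≈ 0.083.
(Since a = 12 > μ = 1.000, the bound 1/12 is < 1 and informative.)

P[X ≥ 12] ≤ 1/12 ≈ 0.083.


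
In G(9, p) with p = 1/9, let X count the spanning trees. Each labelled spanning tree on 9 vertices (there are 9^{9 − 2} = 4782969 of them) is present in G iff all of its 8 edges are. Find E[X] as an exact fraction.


K_9 has 9^{9 − 2} = 4782969 labelled spanning trees.
For each such spanning tree H, let X_H = 1 if all 8 edges of H are present in G. Then P[X_H = 1] = p^{8} = (1/9)^{8} = 1/43046721.
Summing the indicators: E[X] = Σ_H E[X_H] = 4782969 · p^{8} = 4782969 · 1/43046721 = 1/9.
Numerically: E[X] ≈ 0.111.

E[X] = 4782969 · (1/9)^{8} = 1/9 ≈ 0.111.


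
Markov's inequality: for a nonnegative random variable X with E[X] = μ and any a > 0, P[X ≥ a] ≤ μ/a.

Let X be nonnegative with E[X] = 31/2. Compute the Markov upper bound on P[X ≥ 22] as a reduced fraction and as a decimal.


μ = E[X] = 31/2, a = 22.
Markov: P[X ≥ 22] ≤ μ/a = (31/2)/22 = 31/44.
Numerically: ≈ 0.7045.
(Since a = 22 > μ = 15.5000, the bound 31/44 is < 1 and informative.)

P[X ≥ 22] ≤ 31/44 ≈ 0.7045.


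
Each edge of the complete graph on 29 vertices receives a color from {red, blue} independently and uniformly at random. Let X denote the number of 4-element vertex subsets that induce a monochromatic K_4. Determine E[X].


Let X = Σ_S X_S over the C(29, 4) = 23751 subsets S of size 4, where X_S = 1 if the K_4 on S is monochromatic.
For a fixed S, the K_4 on S has C(4, 2) = 6 edges. P[all 6 edges red] = (1/2)^6, and likewise for blue, so P[monochromatic] = 2·(1/2)^6 = 2^{1 − 6} = 1/32.
By linearity of expectation: E[X] = C(29, 4) · 2^{1 − 6} = 23751 · 1/32 = 23751/32.
Numerically: E[X] ≈ 742.218750.

E[X] = C(29,4)·2^(1−C(4,2)) = 23751/32 ≈ 742.218750.


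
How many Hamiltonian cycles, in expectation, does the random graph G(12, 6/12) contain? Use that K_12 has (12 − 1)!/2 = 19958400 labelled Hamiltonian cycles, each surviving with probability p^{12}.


K_12 has (12 − 1)!/2 = 19958400 labelled Hamiltonian cycles.
For each such Hamiltonian cycle H, let X_H = 1 if all 12 edges of H are present in G. Then P[X_H = 1] = p^{12} = (1/2)^{12} = 1/4096.
By linearity of expectation: E[X] = Σ_H E[X_H] = 19958400 · p^{12} = 19958400 · 1/4096 = 155925/32.
Numerically: E[X] ≈ 4872.66.

E[X] = 19958400 · (1/2)^{12} = 155925/32 ≈ 4872.66.


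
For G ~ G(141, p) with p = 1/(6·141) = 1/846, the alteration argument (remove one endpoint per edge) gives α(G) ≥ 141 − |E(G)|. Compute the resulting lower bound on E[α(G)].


E[|E(G)|] = C(141, 2)·p = 9870 · (1/846) = 35/3.
E[α(G)] ≥ n − E[|E(G)|] = 141 − 35/3 = 388/3.
Numerically: ≈ 129.333333.
(This is only a lower bound; the true E[α(G)] may be larger.)

E[α(G)] ≥ 388/3 ≈ 129.333333.


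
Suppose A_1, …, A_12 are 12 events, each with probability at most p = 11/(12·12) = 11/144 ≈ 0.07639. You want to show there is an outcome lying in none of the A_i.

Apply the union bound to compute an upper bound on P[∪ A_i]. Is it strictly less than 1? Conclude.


Union bound: P[∪_{i=1}^{12} A_i] ≤ Σ_i P[A_i] ≤ 12·p = 12·(11/144) = 11/12.
Numerically: 11/12 ≈ 0.91667.
Is 11/12 < 1? YES.
Since P[∪ A_i] ≤ 11/12 < 1, the complement has P[∩ A_i^c] ≥ 1 − 11/12 = 1/12 > 0, so some outcome avoids every A_i.

12·p = 11/12 ≈ 0.91667; existence CERTIFIED by the union bound.


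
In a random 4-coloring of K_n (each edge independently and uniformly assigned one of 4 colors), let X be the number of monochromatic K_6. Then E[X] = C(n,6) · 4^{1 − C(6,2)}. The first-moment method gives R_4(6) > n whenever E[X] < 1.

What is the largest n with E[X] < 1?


We need C(n, 6) · 4^{1 − 15} < 1, i.e. C(n, 6) < 4^{15 − 1} = 268435456.
Check values of n near the boundary:
  n = 74: C(74, 6) = 185250786; 185250786 < 268435456? YES
  n = 75: C(75, 6) = 201359550; 201359550 < 268435456? YES
  n = 76: C(76, 6) = 218618940; 218618940 < 268435456? YES
  n = 77: C(77, 6) = 237093780; 237093780 < 268435456? YES
  n = 78: C(78, 6) = 256851595; 256851595 < 268435456? YES
  n = 79: C(79, 6) = 277962685; 277962685 < 268435456? NO
  n = 80: C(80, 6) = 300500200; 300500200 < 268435456? NO
The largest n with C(n, 6) < 268435456 is n = 78 (where E[X] = 256851595/268435456 ≈ 0.9568468). Hence R_4(6) > 78, i.e. R_4(6) ≥ 79.

Largest n = 78; hence R_4(6) > 78.


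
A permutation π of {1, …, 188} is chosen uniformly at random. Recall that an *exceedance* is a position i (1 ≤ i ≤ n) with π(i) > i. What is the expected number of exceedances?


Write X = Σ_{i=1}^{188} X_i, where X_i = 1_{π(i) > i}.
For each fixed i, π(i) is uniform over {1, …, 188} (marginal of a uniform permutation), so P[π(i) > i] = (n − i)/n. Summing: Σ_{i=1}^{188} (n − i)/n = (0 + 1 + … + 187)/188 = 188(188 − 1)/(2·188) = (188 − 1)/2.
Hence E[X] = Σ_{i=1}^{188} (188 − i)/188 = 187/2 ≈ 93.500000.

E[X] = 187/2 = 93.500000.


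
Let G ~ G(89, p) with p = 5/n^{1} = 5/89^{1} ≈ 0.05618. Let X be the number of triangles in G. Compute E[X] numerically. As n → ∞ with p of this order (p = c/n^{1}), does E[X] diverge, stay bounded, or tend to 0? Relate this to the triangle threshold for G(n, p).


Number of potential triangles: C(89, 3) = 113564.
Each occurs with probability p³ ≈ (0.05618)³ ≈ 1.7731276e-04.
By linearity: E[X] = C(89, 3)·p³ ≈ 113564 · 1.7731276e-04 ≈ 20.13635.
Here α = 1, so p = 5/n is exactly at the triangle threshold p ~ 1/n. Asymptotically E[X] → c³/6 = 5³/6 = 125/6 ≈ 20.83333, a bounded constant. In this regime the triangle count is asymptotically Poisson(c³/6).

E[X] ≈ 20.13635; in regime p = Θ(1/n^{1}) E[X] stays bounded (at the triangle threshold p ~ 1/n).


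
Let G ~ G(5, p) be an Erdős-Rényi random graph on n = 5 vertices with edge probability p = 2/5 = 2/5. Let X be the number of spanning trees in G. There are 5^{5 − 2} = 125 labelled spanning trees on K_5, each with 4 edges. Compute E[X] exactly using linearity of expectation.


K_5 has 5^{5 − 2} = 125 labelled spanning trees.
For each such spanning tree H, let X_H = 1 if all 4 edges of H are present in G. Then P[X_H = 1] = p^{4} = (2/5)^{4} = 16/625.
By linearity: E[X] = Σ_H E[X_H] = 125 · p^{4} = 125 · 16/625 = 16/5.
Numerically: E[X] ≈ 3.2.

E[X] = 125 · (2/5)^{4} = 16/5 ≈ 3.2.


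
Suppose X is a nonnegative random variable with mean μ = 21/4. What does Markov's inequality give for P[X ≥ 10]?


μ = E[X] = 21/4, a = 10.
Markov: P[X ≥ 10] ≤ μ/a = (21/4)/10 = 21/40.
Numerically: ≈ 0.52500.
(Since a = 10 > μ = 5.25000, the bound 21/40 is < 1 and informative.)

P[X ≥ 10] ≤ 21/40 ≈ 0.52500.


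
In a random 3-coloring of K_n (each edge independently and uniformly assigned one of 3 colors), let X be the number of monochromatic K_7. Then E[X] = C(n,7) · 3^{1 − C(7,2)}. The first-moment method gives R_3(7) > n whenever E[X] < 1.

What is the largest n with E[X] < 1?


We need C(n, 7) · 3^{1 − 21} < 1, i.e. C(n, 7) < 3^{21 − 1} = 3486784401.
Check values of n near the boundary:
  n = 77: C(77, 7) = 2404808340; 2404808340 < 3486784401? YES
  n = 78: C(78, 7) = 2641902120; 2641902120 < 3486784401? YES
  n = 79: C(79, 7) = 2898753715; 2898753715 < 3486784401? YES
  n = 80: C(80, 7) = 3176716400; 3176716400 < 3486784401? YES
  n = 81: C(81, 7) = 3477216600; 3477216600 < 3486784401? YES
  n = 82: C(82, 7) = 3801756816; 3801756816 < 3486784401? NO
The largest n with C(n, 7) < 3486784401 is n = 81 (where E[X] = 42928600/43046721 ≈ 0.9973). Hence R_3(7) > 81, i.e. R_3(7) ≥ 82.

Largest n = 81; hence R_3(7) > 81.


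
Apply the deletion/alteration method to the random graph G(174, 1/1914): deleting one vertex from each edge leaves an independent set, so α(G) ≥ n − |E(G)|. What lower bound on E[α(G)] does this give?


E[|E(G)|] = C(174, 2)·p = 15051 · (1/1914) = 173/22.
E[α(G)] ≥ n − E[|E(G)|] = 174 − 173/22 = 3655/22.
Numerically: ≈ 166.136.
(This is only a lower bound; the true E[α(G)] may be larger.)

E[α(G)] ≥ 3655/22 ≈ 166.136.


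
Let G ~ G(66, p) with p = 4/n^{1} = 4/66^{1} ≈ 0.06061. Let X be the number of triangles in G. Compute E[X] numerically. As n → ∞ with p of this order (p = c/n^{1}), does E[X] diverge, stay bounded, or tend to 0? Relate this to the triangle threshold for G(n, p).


Number of potential triangles: C(66, 3) = 45760.
Each occurs with probability p³ ≈ (0.06061)³ ≈ 2.226118e-04.
By linearity: E[X] = C(66, 3)·p³ ≈ 45760 · 2.226118e-04 ≈ 10.1867.
Here α = 1, so p = 4/n is exactly at the triangle threshold p ~ 1/n. Asymptotically E[X] → c³/6 = 4³/6 = 32/3 ≈ 10.6667, a bounded constant. In this regime the triangle count is asymptotically Poisson(c³/6).

E[X] ≈ 10.1867; in regime p = Θ(1/n^{1}) E[X] stays bounded (at the triangle threshold p ~ 1/n).


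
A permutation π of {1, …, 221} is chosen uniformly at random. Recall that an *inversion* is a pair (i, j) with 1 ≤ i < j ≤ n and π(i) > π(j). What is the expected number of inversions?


Write X = Σ X_I over the C(221, 2) = 24310 pairs i < j, with X_I the indicator of one inversion.
There are 24310 indicators.
For each fixed pair i < j, the values π(i) and π(j) are two distinct elements of {1, …, 221} in uniformly random order; by symmetry P[π(i) > π(j)] = 1/2.
By linearity: E[X] = 24310 · (1/2) = C(221, 2) · (1/2) = 24310/2 = 12155 ≈ 12155.00000.

E[X] = 12155 = 12155.00000.


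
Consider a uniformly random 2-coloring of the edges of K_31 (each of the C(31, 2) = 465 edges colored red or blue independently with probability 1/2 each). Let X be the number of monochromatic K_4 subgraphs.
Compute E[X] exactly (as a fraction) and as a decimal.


Let X = Σ_S X_S over the C(31, 4) = 31465 subsets S of size 4, where X_S = 1 if the K_4 on S is monochromatic.
For a fixed S, the K_4 on S has C(4, 2) = 6 edges. P[all 6 edges red] = (1/2)^6, and likewise for blue, so P[monochromatic] = 2·(1/2)^6 = 2^{1 − 6} = 1/32.
Summing: E[X] = C(31, 4) · 2^{1 − 6} = 31465 · 1/32 = 31465/32.
Numerically: E[X] ≈ 983.2812.

E[X] = C(31,4)·2^(1−C(4,2)) = 31465/32 ≈ 983.2812.


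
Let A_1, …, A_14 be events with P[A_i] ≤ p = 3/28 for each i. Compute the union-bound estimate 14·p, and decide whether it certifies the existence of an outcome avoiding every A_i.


Union bound: P[∪_{i=1}^{14} A_i] ≤ Σ_i P[A_i] ≤ 14·p = 14·(3/28) = 3/2.
Numerically: 3/2 ≈ 1.500000.
Is 3/2 < 1? NO.
Since the bound 3/2 is ≥ 1, the union bound is uninformative here; it does NOT by itself certify existence.

14·p = 3/2 ≈ 1.500000; existence NOT certified by the union bound.


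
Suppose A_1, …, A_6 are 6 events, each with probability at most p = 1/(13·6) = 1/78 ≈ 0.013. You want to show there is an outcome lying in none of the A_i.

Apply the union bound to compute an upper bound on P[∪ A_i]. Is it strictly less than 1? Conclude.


Union bound: P[∪_{i=1}^{6} A_i] ≤ Σ_i P[A_i] ≤ 6·p = 6·(1/78) = 1/13.
Numerically: 1/13 ≈ 0.077.
Is 1/13 < 1? YES.
Since P[∪ A_i] ≤ 1/13 < 1, the complement has P[∩ A_i^c] ≥ 1 − 1/13 = 12/13 > 0, so some outcome avoids every A_i.

6·p = 1/13 ≈ 0.077; existence CERTIFIED by the union bound.


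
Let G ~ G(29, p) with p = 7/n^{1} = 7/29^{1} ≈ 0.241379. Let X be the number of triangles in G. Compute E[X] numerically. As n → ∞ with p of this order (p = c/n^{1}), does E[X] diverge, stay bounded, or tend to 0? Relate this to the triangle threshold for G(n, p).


Number of potential triangles: C(29, 3) = 3654.
Each occurs with probability p³ ≈ (0.241379)³ ≈ 1.40637172e-02.
By linearity: E[X] = C(29, 3)·p³ ≈ 3654 · 1.40637172e-02 ≈ 51.388823.
Here α = 1, so p = 7/n is exactly at the triangle threshold p ~ 1/n. Asymptotically E[X] → c³/6 = 7³/6 = 343/6 ≈ 57.166667, a bounded constant. In this regime the triangle count is asymptotically Poisson(c³/6).

E[X] ≈ 51.388823; in regime p = Θ(1/n^{1}) E[X] stays bounded (at the triangle threshold p ~ 1/n).


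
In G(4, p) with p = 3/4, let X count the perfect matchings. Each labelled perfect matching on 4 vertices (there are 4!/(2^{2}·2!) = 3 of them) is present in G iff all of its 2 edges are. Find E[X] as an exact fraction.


K_4 has 4!/(2^{2}·2!) = 3 labelled perfect matchings.
For each such perfect matching H, let X_H = 1 if all 2 edges of H are present in G. Then P[X_H = 1] = p^{2} = (3/4)^{2} = 9/16.
Summing the indicators: E[X] = Σ_H E[X_H] = 3 · p^{2} = 3 · 9/16 = 27/16.
Numerically: E[X] ≈ 1.6875.

E[X] = 3 · (3/4)^{2} = 27/16 ≈ 1.6875.


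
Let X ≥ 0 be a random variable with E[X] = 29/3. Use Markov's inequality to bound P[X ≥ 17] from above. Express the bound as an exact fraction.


μ = E[X] = 29/3, a = 17.
Markov: P[X ≥ 17] ≤ μ/a = (29/3)/17 = 29/51.
Numerically: ≈ 0.5686.
(Since a = 17 > μ = 9.6667, the bound 29/51 is < 1 and informative.)

P[X ≥ 17] ≤ 29/51 ≈ 0.5686.


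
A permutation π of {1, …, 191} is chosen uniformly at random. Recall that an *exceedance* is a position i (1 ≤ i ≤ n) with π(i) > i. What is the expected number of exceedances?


Write X = Σ_{i=1}^{191} X_i, where X_i = 1_{π(i) > i}.
For each fixed i, π(i) is uniform over {1, …, 191} (marginal of a uniform permutation), so P[π(i) > i] = (n − i)/n. Summing: Σ_{i=1}^{191} (n − i)/n = (0 + 1 + … + 190)/191 = 191(191 − 1)/(2·191) = (191 − 1)/2.
Hence E[X] = Σ_{i=1}^{191} (191 − i)/191 = 95 ≈ 95.000.

E[X] = 95 = 95.000.


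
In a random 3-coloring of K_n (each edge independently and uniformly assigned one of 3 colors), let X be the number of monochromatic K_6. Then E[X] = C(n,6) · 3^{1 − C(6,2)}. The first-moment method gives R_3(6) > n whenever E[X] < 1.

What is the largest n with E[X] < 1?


We need C(n, 6) · 3^{1 − 15} < 1, i.e. C(n, 6) < 3^{15 − 1} = 4782969.
Check values of n near the boundary:
  n = 36: C(36, 6) = 1947792; 1947792 < 4782969? YES
  n = 37: C(37, 6) = 2324784; 2324784 < 4782969? YES
  n = 38: C(38, 6) = 2760681; 2760681 < 4782969? YES
  n = 39: C(39, 6) = 3262623; 3262623 < 4782969? YES
  n = 40: C(40, 6) = 3838380; 3838380 < 4782969? YES
  n = 41: C(41, 6) = 4496388; 4496388 < 4782969? YES
  n = 42: C(42, 6) = 5245786; 5245786 < 4782969? NO
  n = 43: C(43, 6) = 6096454; 6096454 < 4782969? NO
The largest n with C(n, 6) < 4782969 is n = 41 (where E[X] = 1498796/1594323 ≈ 0.94008). Hence R_3(6) > 41, i.e. R_3(6) ≥ 42.

Largest n = 41; hence R_3(6) > 41.


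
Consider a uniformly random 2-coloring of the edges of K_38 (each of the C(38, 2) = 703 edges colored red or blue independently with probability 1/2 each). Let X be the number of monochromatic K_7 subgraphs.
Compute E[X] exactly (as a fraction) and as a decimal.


Let X = Σ_S X_S over the C(38, 7) = 12620256 subsets S of size 7, where X_S = 1 if the K_7 on S is monochromatic.
For a fixed S, the K_7 on S has C(7, 2) = 21 edges. P[all 21 edges red] = (1/2)^21, and likewise for blue, so P[monochromatic] = 2·(1/2)^21 = 2^{1 − 21} = 1/1048576.
By linearity: E[X] = C(38, 7) · 2^{1 − 21} = 12620256 · 1/1048576 = 394383/32768.
Numerically: E[X] ≈ 12.0356.

E[X] = C(38,7)·2^(1−C(7,2)) = 394383/32768 ≈ 12.0356.


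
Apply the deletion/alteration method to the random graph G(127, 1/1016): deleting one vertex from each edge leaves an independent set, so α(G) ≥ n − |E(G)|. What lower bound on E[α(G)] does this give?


E[|E(G)|] = C(127, 2)·p = 8001 · (1/1016) = 63/8.
E[α(G)] ≥ n − E[|E(G)|] = 127 − 63/8 = 953/8.
Numerically: ≈ 119.125.
(This is only a lower bound; the true E[α(G)] may be larger.)

E[α(G)] ≥ 953/8 ≈ 119.125.


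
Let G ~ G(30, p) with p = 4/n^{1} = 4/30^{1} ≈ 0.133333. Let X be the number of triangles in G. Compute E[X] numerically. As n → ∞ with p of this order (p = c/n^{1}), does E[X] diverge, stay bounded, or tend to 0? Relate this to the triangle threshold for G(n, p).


Number of potential triangles: C(30, 3) = 4060.
Each occurs with probability p³ ≈ (0.133333)³ ≈ 2.37037037e-03.
By linearity: E[X] = C(30, 3)·p³ ≈ 4060 · 2.37037037e-03 ≈ 9.623704.
Here α = 1, so p = 4/n is exactly at the triangle threshold p ~ 1/n. Asymptotically E[X] → c³/6 = 4³/6 = 32/3 ≈ 10.666667, a bounded constant. In this regime the triangle count is asymptotically Poisson(c³/6).

E[X] ≈ 9.623704; in regime p = Θ(1/n^{1}) E[X] stays bounded (at the triangle threshold p ~ 1/n).


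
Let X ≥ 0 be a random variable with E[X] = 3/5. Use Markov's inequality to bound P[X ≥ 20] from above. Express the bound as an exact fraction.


μ = E[X] = 3/5, a = 20.
Markov: P[X ≥ 20] ≤ μ/a = (3/5)/20 = 3/100.
Numerically: ≈ 0.030.
(Since a = 20 > μ = 0.600, the bound 3/100 is < 1 and informative.)

P[X ≥ 20] ≤ 3/100 ≈ 0.030.


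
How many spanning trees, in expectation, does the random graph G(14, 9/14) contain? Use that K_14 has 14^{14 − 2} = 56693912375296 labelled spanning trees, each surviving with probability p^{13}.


K_14 has 14^{14 − 2} = 56693912375296 labelled spanning trees.
For each such spanning tree H, let X_H = 1 if all 13 edges of H are present in G. Then P[X_H = 1] = p^{13} = (9/14)^{13} = 2541865828329/793714773254144.
Summing the indicators: E[X] = Σ_H E[X_H] = 56693912375296 · p^{13} = 56693912375296 · 2541865828329/793714773254144 = 2541865828329/14.
Numerically: E[X] ≈ 1.82e+11.

E[X] = 56693912375296 · (9/14)^{13} = 2541865828329/14 ≈ 1.82e+11.


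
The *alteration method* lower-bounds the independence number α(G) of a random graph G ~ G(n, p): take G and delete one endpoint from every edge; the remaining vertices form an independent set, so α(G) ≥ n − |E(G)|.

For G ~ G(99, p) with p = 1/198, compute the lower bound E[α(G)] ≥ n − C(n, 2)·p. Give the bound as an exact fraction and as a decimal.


E[|E(G)|] = C(99, 2)·p = 4851 · (1/198) = 49/2.
E[α(G)] ≥ n − E[|E(G)|] = 99 − 49/2 = 149/2.
Numerically: ≈ 74.500.
(This is only a lower bound; the true E[α(G)] may be larger.)

E[α(G)] ≥ 149/2 ≈ 74.500.


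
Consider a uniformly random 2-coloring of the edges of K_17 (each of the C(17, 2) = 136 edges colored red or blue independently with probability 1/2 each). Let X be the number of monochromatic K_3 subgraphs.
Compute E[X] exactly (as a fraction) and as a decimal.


Let X = Σ_S X_S over the C(17, 3) = 680 subsets S of size 3, where X_S = 1 if the K_3 on S is monochromatic.
For a fixed S, the K_3 on S has C(3, 2) = 3 edges. P[all 3 edges red] = (1/2)^3, and likewise for blue, so P[monochromatic] = 2·(1/2)^3 = 2^{1 − 3} = 1/4.
By linearity of expectation: E[X] = C(17, 3) · 2^{1 − 3} = 680 · 1/4 = 170.
Numerically: E[X] ≈ 170.0000.

E[X] = C(17,3)·2^(1−C(3,2)) = 170 ≈ 170.0000.


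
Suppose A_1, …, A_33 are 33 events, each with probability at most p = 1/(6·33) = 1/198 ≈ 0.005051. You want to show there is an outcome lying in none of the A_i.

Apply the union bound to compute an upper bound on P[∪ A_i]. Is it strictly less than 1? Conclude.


Union bound: P[∪_{i=1}^{33} A_i] ≤ Σ_i P[A_i] ≤ 33·p = 33·(1/198) = 1/6.
Numerically: 1/6 ≈ 0.166667.
Is 1/6 < 1? YES.
Since P[∪ A_i] ≤ 1/6 < 1, the complement has P[∩ A_i^c] ≥ 1 − 1/6 = 5/6 > 0, so some outcome avoids every A_i.

33·p = 1/6 ≈ 0.166667; existence CERTIFIED by the union bound.


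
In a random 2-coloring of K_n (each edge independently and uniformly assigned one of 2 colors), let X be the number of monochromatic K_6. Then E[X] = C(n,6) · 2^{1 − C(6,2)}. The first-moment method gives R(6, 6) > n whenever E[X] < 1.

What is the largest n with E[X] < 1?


We need C(n, 6) · 2^{1 − 15} < 1, i.e. C(n, 6) < 2^{15 − 1} = 16384.
Check values of n near the boundary:
  n = 13: C(13, 6) = 1716; 1716 < 16384? YES
  n = 14: C(14, 6) = 3003; 3003 < 16384? YES
  n = 15: C(15, 6) = 5005; 5005 < 16384? YES
  n = 16: C(16, 6) = 8008; 8008 < 16384? YES
  n = 17: C(17, 6) = 12376; 12376 < 16384? YES
  n = 18: C(18, 6) = 18564; 18564 < 16384? NO
The largest n with C(n, 6) < 16384 is n = 17 (where E[X] = 1547/2048 ≈ 0.755371). Hence R(6, 6) > 17, i.e. R(6, 6) ≥ 18.

Largest n = 17; hence R(6, 6) > 17.


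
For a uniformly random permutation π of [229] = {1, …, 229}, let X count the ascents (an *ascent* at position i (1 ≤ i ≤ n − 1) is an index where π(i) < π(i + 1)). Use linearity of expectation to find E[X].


Write X = Σ X_I over i = 1, …, 228, with X_I the indicator of one ascent.
There are 228 indicators.
For each fixed i, the pair (π(i), π(i+1)) is a uniformly random ordered pair of distinct values from {1, …, 229}; by symmetry P[π(i) < π(i+1)] = 1/2.
By linearity: E[X] = 228 · (1/2) = (229 − 1) · (1/2) = 114 ≈ 114.0000.

E[X] = 114 = 114.0000.


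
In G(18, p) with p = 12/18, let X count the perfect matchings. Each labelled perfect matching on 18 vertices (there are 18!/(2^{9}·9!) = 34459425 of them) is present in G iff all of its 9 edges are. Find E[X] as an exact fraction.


K_18 has 18!/(2^{9}·9!) = 34459425 labelled perfect matchings.
For each such perfect matching H, let X_H = 1 if all 9 edges of H are present in G. Then P[X_H = 1] = p^{9} = (2/3)^{9} = 512/19683.
By linearity: E[X] = Σ_H E[X_H] = 34459425 · p^{9} = 34459425 · 512/19683 = 217817600/243.
Numerically: E[X] ≈ 8.9637e+05.

E[X] = 34459425 · (2/3)^{9} = 217817600/243 ≈ 8.9637e+05.


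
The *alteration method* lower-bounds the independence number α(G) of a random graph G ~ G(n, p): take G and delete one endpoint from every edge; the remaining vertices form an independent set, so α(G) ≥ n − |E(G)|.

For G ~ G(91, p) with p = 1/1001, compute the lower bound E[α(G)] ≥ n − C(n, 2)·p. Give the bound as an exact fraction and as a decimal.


E[|E(G)|] = C(91, 2)·p = 4095 · (1/1001) = 45/11.
E[α(G)] ≥ n − E[|E(G)|] = 91 − 45/11 = 956/11.
Numerically: ≈ 86.909091.
(This is only a lower bound; the true E[α(G)] may be larger.)

E[α(G)] ≥ 956/11 ≈ 86.909091.


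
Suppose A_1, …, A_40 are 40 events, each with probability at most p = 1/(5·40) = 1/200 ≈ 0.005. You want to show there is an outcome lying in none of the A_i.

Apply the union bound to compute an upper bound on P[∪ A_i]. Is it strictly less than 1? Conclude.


Union bound: P[∪_{i=1}^{40} A_i] ≤ Σ_i P[A_i] ≤ 40·p = 40·(1/200) = 1/5.
Numerically: 1/5 ≈ 0.200.
Is 1/5 < 1? YES.
Since P[∪ A_i] ≤ 1/5 < 1, the complement has P[∩ A_i^c] ≥ 1 − 1/5 = 4/5 > 0, so some outcome avoids every A_i.

40·p = 1/5 ≈ 0.200; existence CERTIFIED by the union bound.


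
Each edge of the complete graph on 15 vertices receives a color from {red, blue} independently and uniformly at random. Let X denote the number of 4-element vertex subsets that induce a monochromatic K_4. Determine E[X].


Let X = Σ_S X_S over the C(15, 4) = 1365 subsets S of size 4, where X_S = 1 if the K_4 on S is monochromatic.
For a fixed S, the K_4 on S has C(4, 2) = 6 edges. P[all 6 edges red] = (1/2)^6, and likewise for blue, so P[monochromatic] = 2·(1/2)^6 = 2^{1 − 6} = 1/32.
By linearity of expectation: E[X] = C(15, 4) · 2^{1 − 6} = 1365 · 1/32 = 1365/32.
Numerically: E[X] ≈ 42.6562.

E[X] = C(15,4)·2^(1−C(4,2)) = 1365/32 ≈ 42.6562.


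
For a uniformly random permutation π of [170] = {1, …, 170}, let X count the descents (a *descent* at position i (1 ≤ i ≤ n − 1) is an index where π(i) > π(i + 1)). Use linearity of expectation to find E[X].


Write X = Σ X_I over i = 1, …, 169, with X_I the indicator of one descent.
There are 169 indicators.
For each fixed i, the pair (π(i), π(i+1)) is a uniformly random ordered pair of distinct values from {1, …, 170}; by symmetry P[π(i) > π(i+1)] = 1/2.
By linearity: E[X] = 169 · (1/2) = (170 − 1) · (1/2) = 169/2 ≈ 84.500.

E[X] = 169/2 = 84.500.


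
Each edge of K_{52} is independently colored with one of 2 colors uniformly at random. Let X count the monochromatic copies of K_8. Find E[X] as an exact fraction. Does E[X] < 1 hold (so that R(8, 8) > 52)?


E[X] = C(52, 8) · 2^{1 − 28} = 752538150 · 2^{−27} = 752538150/134217728.
As a reduced fraction: E[X] = 376269075/67108864 ≈ 5.607.
Is E[X] < 1? NO.
Since E[X] ≥ 1, the first-moment bound is inconclusive at n = 52; it does NOT by itself certify R(8, 8) > 52.

E[X] = 376269075/67108864 ≈ 5.607; E[X] ≥ 1; first-moment method inconclusive here.


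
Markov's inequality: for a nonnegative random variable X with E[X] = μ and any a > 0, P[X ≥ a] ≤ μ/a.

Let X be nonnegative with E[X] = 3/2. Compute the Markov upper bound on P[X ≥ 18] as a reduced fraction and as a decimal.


μ = E[X] = 3/2, a = 18.
Markov: P[X ≥ 18] ≤ μ/a = (3/2)/18 = 1/12.
Numerically: ≈ 0.083.
(Since a = 18 > μ = 1.500, the bound 1/12 is < 1 and informative.)

P[X ≥ 18] ≤ 1/12 ≈ 0.083.


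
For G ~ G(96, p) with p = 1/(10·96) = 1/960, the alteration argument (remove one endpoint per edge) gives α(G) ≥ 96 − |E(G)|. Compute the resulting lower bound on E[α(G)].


E[|E(G)|] = C(96, 2)·p = 4560 · (1/960) = 19/4.
E[α(G)] ≥ n − E[|E(G)|] = 96 − 19/4 = 365/4.
Numerically: ≈ 91.25000.
(This is only a lower bound; the true E[α(G)] may be larger.)

E[α(G)] ≥ 365/4 ≈ 91.25000.


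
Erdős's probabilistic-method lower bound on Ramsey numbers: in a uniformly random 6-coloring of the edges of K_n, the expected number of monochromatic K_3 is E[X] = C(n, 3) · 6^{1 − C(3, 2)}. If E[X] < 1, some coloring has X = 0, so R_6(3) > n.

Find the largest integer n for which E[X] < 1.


We need C(n, 3) · 6^{1 − 3} < 1, i.e. C(n, 3) < 6^{3 − 1} = 36.
Check values of n near the boundary:
  n = 3: C(3, 3) = 1; 1 < 36? YES
  n = 4: C(4, 3) = 4; 4 < 36? YES
  n = 5: C(5, 3) = 10; 10 < 36? YES
  n = 6: C(6, 3) = 20; 20 < 36? YES
  n = 7: C(7, 3) = 35; 35 < 36? YES
  n = 8: C(8, 3) = 56; 56 < 36? NO
  n = 9: C(9, 3) = 84; 84 < 36? NO
The largest n with C(n, 3) < 36 is n = 7 (where E[X] = 35/36 ≈ 0.972222). Hence R_6(3) > 7, i.e. R_6(3) ≥ 8.

Largest n = 7; hence R_6(3) > 7.


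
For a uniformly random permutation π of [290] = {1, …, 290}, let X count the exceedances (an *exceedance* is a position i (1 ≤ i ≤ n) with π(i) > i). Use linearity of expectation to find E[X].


Write X = Σ_{i=1}^{290} X_i, where X_i = 1_{π(i) > i}.
For each fixed i, π(i) is uniform over {1, …, 290} (marginal of a uniform permutation), so P[π(i) > i] = (n − i)/n. Summing: Σ_{i=1}^{290} (n − i)/n = (0 + 1 + … + 289)/290 = 290(290 − 1)/(2·290) = (290 − 1)/2.
Hence E[X] = Σ_{i=1}^{290} (290 − i)/290 = 289/2 ≈ 144.50000.

E[X] = 289/2 = 144.50000.


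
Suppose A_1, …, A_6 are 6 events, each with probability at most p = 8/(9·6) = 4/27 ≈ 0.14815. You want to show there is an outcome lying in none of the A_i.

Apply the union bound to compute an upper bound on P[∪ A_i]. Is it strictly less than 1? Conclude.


Union bound: P[∪_{i=1}^{6} A_i] ≤ Σ_i P[A_i] ≤ 6·p = 6·(4/27) = 8/9.
Numerically: 8/9 ≈ 0.88889.
Is 8/9 < 1? YES.
Since P[∪ A_i] ≤ 8/9 < 1, the complement has P[∩ A_i^c] ≥ 1 − 8/9 = 1/9 > 0, so some outcome avoids every A_i.

6·p = 8/9 ≈ 0.88889; existence CERTIFIED by the union bound.


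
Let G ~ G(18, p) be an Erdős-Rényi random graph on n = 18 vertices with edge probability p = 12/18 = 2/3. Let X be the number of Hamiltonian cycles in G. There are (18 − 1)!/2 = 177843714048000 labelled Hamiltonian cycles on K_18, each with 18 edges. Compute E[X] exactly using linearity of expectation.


K_18 has (18 − 1)!/2 = 177843714048000 labelled Hamiltonian cycles.
For each such Hamiltonian cycle H, let X_H = 1 if all 18 edges of H are present in G. Then P[X_H = 1] = p^{18} = (2/3)^{18} = 262144/387420489.
Summing the indicators: E[X] = Σ_H E[X_H] = 177843714048000 · p^{18} = 177843714048000 · 262144/387420489 = 63951526166528000/531441.
Numerically: E[X] ≈ 1.2e+11.

E[X] = 177843714048000 · (2/3)^{18} = 63951526166528000/531441 ≈ 1.2e+11.


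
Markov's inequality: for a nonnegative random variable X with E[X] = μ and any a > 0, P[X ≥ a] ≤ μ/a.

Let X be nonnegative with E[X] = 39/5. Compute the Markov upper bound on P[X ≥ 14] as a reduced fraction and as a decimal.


μ = E[X] = 39/5, a = 14.
Markov: P[X ≥ 14] ≤ μ/a = (39/5)/14 = 39/70.
Numerically: ≈ 0.55714.
(Since a = 14 > μ = 7.80000, the bound 39/70 is < 1 and informative.)

P[X ≥ 14] ≤ 39/70 ≈ 0.55714.


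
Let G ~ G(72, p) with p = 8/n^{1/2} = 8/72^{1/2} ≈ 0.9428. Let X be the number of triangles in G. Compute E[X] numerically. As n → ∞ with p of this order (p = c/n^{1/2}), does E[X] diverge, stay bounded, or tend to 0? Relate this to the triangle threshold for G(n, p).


Number of potential triangles: C(72, 3) = 59640.
Each occurs with probability p³ ≈ (0.9428)³ ≈ 8.380525e-01.
By linearity: E[X] = C(72, 3)·p³ ≈ 59640 · 8.380525e-01 ≈ 49981.4500.
Since α = 1/2 < 1, p = c/n^{1/2} ≫ 1/n is above the triangle threshold p ~ 1/n. Asymptotically E[X] ~ (c³/6)·n^{3(1−α)} = (8³/6)·n^{1.5} → ∞; triangles are abundant w.h.p.

E[X] ≈ 49981.4500; in regime p = Θ(1/n^{1/2}) E[X] diverges (above the triangle threshold p ~ 1/n).


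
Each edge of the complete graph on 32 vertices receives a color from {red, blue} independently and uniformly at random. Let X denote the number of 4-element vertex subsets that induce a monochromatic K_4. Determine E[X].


Let X = Σ_S X_S over the C(32, 4) = 35960 subsets S of size 4, where X_S = 1 if the K_4 on S is monochromatic.
For a fixed S, the K_4 on S has C(4, 2) = 6 edges. P[all 6 edges red] = (1/2)^6, and likewise for blue, so P[monochromatic] = 2·(1/2)^6 = 2^{1 − 6} = 1/32.
Summing: E[X] = C(32, 4) · 2^{1 − 6} = 35960 · 1/32 = 4495/4.
Numerically: E[X] ≈ 1123.7500.

E[X] = C(32,4)·2^(1−C(4,2)) = 4495/4 ≈ 1123.7500.


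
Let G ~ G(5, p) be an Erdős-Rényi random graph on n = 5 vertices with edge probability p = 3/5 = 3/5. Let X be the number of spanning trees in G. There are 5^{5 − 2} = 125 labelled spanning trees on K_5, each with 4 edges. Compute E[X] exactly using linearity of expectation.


K_5 has 5^{5 − 2} = 125 labelled spanning trees.
For each such spanning tree H, let X_H = 1 if all 4 edges of H are present in G. Then P[X_H = 1] = p^{4} = (3/5)^{4} = 81/625.
By linearity of expectation: E[X] = Σ_H E[X_H] = 125 · p^{4} = 125 · 81/625 = 81/5.
Numerically: E[X] ≈ 16.2.

E[X] = 125 · (3/5)^{4} = 81/5 ≈ 16.2.


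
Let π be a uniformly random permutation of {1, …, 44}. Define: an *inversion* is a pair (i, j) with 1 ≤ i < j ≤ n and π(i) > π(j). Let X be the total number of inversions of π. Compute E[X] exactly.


Write X = Σ X_I over the C(44, 2) = 946 pairs i < j, with X_I the indicator of one inversion.
There are 946 indicators.
For each fixed pair i < j, the values π(i) and π(j) are two distinct elements of {1, …, 44} in uniformly random order; by symmetry P[π(i) > π(j)] = 1/2.
By linearity: E[X] = 946 · (1/2) = C(44, 2) · (1/2) = 946/2 = 473 ≈ 473.0000.

E[X] = 473 = 473.0000.


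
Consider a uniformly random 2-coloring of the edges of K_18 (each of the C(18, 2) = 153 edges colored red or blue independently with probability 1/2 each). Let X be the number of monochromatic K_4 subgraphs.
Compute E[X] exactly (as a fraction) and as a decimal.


Let X = Σ_S X_S over the C(18, 4) = 3060 subsets S of size 4, where X_S = 1 if the K_4 on S is monochromatic.
For a fixed S, the K_4 on S has C(4, 2) = 6 edges. P[all 6 edges red] = (1/2)^6, and likewise for blue, so P[monochromatic] = 2·(1/2)^6 = 2^{1 − 6} = 1/32.
Summing: E[X] = C(18, 4) · 2^{1 − 6} = 3060 · 1/32 = 765/8.
Numerically: E[X] ≈ 95.62500.

E[X] = C(18,4)·2^(1−C(4,2)) = 765/8 ≈ 95.62500.


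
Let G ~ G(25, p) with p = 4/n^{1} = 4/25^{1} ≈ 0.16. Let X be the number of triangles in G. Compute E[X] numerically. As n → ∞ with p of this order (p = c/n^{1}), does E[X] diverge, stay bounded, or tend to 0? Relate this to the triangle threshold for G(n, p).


Number of potential triangles: C(25, 3) = 2300.
Each occurs with probability p³ ≈ (0.16)³ ≈ 4.09600000e-03.
By linearity: E[X] = C(25, 3)·p³ ≈ 2300 · 4.09600000e-03 ≈ 9.420800.
Here α = 1, so p = 4/n is exactly at the triangle threshold p ~ 1/n. Asymptotically E[X] → c³/6 = 4³/6 = 32/3 ≈ 10.666667, a bounded constant. In this regime the triangle count is asymptotically Poisson(c³/6).

E[X] ≈ 9.420800; in regime p = Θ(1/n^{1}) E[X] stays bounded (at the triangle threshold p ~ 1/n).


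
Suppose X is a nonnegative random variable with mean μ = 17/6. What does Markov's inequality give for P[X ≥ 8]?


μ = E[X] = 17/6, a = 8.
Markov: P[X ≥ 8] ≤ μ/a = (17/6)/8 = 17/48.
Numerically: ≈ 0.354167.
(Since a = 8 > μ = 2.833333, the bound 17/48 is < 1 and informative.)

P[X ≥ 8] ≤ 17/48 ≈ 0.354167.


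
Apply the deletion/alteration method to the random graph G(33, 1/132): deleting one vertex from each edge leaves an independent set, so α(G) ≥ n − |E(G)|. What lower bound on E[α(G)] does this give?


E[|E(G)|] = C(33, 2)·p = 528 · (1/132) = 4.
E[α(G)] ≥ n − E[|E(G)|] = 33 − 4 = 29.
Numerically: ≈ 29.0000.
(This is only a lower bound; the true E[α(G)] may be larger.)

E[α(G)] ≥ 29 ≈ 29.0000.
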